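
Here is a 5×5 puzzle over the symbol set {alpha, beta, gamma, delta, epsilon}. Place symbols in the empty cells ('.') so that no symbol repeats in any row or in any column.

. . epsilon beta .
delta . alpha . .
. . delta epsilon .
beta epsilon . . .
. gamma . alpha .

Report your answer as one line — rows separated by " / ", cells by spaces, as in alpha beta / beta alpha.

alpha delta epsilon beta gamma / delta beta alpha gamma epsilon / gamma alpha delta epsilon beta / beta epsilon gamma delta alpha / epsilon gamma beta alpha delta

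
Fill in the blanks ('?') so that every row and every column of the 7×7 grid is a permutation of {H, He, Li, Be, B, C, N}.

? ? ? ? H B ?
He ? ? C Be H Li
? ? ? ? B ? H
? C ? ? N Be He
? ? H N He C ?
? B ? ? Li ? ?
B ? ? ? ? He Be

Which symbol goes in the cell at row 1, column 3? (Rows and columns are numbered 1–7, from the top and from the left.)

Be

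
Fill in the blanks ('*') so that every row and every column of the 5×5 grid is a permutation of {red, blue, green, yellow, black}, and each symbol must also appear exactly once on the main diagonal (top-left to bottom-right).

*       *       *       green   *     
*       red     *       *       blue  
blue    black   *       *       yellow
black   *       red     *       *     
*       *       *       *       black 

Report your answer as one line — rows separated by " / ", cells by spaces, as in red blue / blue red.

(r1,c1) = yellow
(r1,c2) = blue
(r1,c3) = black
(r1,c5) = red
(r2,c1) = green
(r2,c3) = yellow
(r2,c4) = black
(r3,c3) = green
(r3,c4) = red
(r4,c4) = blue
(r4,c5) = green
(r5,c1) = red
(r5,c3) = blue
(r5,c4) = yellow
(r4,c2) = yellow
(r5,c2) = green

yellow blue black green red / green red yellow black blue / blue black green red yellow / black yellow red blue green / red green blue yellow black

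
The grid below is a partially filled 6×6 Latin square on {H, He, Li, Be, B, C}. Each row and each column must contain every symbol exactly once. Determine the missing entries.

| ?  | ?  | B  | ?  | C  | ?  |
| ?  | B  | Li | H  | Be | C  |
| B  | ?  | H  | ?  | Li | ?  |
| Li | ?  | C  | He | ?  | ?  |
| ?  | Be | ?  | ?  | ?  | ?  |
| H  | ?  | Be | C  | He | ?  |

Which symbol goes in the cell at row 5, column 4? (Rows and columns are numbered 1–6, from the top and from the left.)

row 2 has {H,Li,Be,B,C}; column 1 has {H,Li,B} — only He is left for (r2,c1).
row 3 has {H,Li,B}; column 4 has {H,He,C} — only Be is left for (r3,c4).
row 3 has {H,Li,Be,B}; column 6 has {C} — only He is left for (r3,c6).
row 4 has {He,Li,C}; column 2 has {Be,B} — only H is left for (r4,c2).
row 4 has {H,He,Li,C}; column 5 has {He,Li,Be,C} — only B is left for (r4,c5).
row 4 has {H,He,Li,B,C}; column 6 has {He,C} — only Be is left for (r4,c6).
row 5 has {Be}; column 1 has {H,He,Li,B} — only C is left for (r5,c1).
row 5 has {Be,C}; column 3 has {H,Li,Be,B,C} — only He is left for (r5,c3).
row 5 has {He,Be,C}; column 5 has {He,Li,Be,B,C} — only H is left for (r5,c5).
row 6 has {H,He,Be,C}; column 2 has {H,Be,B} — only Li is left for (r6,c2).
row 6 has {H,He,Li,Be,C}; column 6 has {He,Be,C} — only B is left for (r6,c6).
row 1 has {B,C}; column 1 has {H,He,Li,B,C} — only Be is left for (r1,c1).
row 1 has {Be,B,C}; column 2 has {H,Li,Be,B} — only He is left for (r1,c2).
row 1 has {He,Be,B,C}; column 4 has {H,He,Be,C} — only Li is left for (r1,c4).
row 1 has {He,Li,Be,B,C}; column 6 has {He,Be,B,C} — only H is left for (r1,c6).
row 3 has {H,He,Li,Be,B}; column 2 has {H,He,Li,Be,B} — only C is left for (r3,c2).
row 5 has {H,He,Be,C}; column 4 has {H,He,Li,Be,C} — only B is left for (r5,c4).

B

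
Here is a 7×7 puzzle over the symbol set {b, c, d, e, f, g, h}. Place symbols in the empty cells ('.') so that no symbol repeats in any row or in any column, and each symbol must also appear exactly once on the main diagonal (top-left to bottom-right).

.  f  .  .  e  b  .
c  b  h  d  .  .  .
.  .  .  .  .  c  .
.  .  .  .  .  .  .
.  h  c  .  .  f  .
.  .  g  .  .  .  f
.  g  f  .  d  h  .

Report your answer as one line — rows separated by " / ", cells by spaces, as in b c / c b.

h f d c e b g / c b h d f g e / f d e g b c h / g c b f h e d / d h c e g f b / b e g h c d f / e g f b d h c

Cell (r1,c3): row 1 has {b,e,f}; column 3 has {c,f,g,h} → d.
Cell (r3,c3): row 3 has {c}; column 3 has {c,d,f,g,h}; the diagonal has {b} → e.
Cell (r4,c3): row 4 is empty so far; column 3 has {c,d,e,f,g,h} → b.
Cell (r5,c5): row 5 has {c,f,h}; column 5 has {d,e}; the diagonal has {b,e} → g.
Cell (r6,c6): row 6 has {f,g}; column 6 has {b,c,f,h}; the diagonal has {b,e,g} → d.
Cell (r7,c7): row 7 has {d,f,g,h}; column 7 has {f}; the diagonal has {b,d,e,g} → c.
Cell (r1,c1): row 1 has {b,d,e,f}; column 1 has {c}; the diagonal has {b,c,d,e,g} → h.
Cell (r1,c7): row 1 has {b,d,e,f,h}; column 7 has {c,f} → g.
Cell (r2,c5): row 2 has {b,c,d,h}; column 5 has {d,e,g} → f.
Cell (r2,c7): row 2 has {b,c,d,f,h}; column 7 has {c,f,g} → e.
Cell (r3,c2): row 3 has {c,e}; column 2 has {b,f,g,h} → d.
Cell (r4,c4): row 4 has {b}; column 4 has {d}; the diagonal has {b,c,d,e,g,h} → f.
Cell (r1,c4): row 1 has {b,d,e,f,g,h}; column 4 has {d,f} → c.
Cell (r2,c6): row 2 has {b,c,d,e,f,h}; column 6 has {b,c,d,f,h} → g.
Cell (r4,c6): row 4 has {b,f}; column 6 has {b,c,d,f,g,h} → e.
Cell (r4,c2): row 4 has {b,e,f}; column 2 has {b,d,f,g,h} → c.
Cell (r4,c5): row 4 has {b,c,e,f}; column 5 has {d,e,f,g} → h.
Cell (r4,c7): row 4 has {b,c,e,f,h}; column 7 has {c,e,f,g} → d.
Cell (r5,c7): row 5 has {c,f,g,h}; column 7 has {c,d,e,f,g} → b.
Cell (r6,c2): row 6 has {d,f,g}; column 2 has {b,c,d,f,g,h} → e.
Cell (r3,c5): row 3 has {c,d,e}; column 5 has {d,e,f,g,h} → b.
Cell (r3,c7): row 3 has {b,c,d,e}; column 7 has {b,c,d,e,f,g} → h.
Cell (r4,c1): row 4 has {b,c,d,e,f,h}; column 1 has {c,h} → g.
Cell (r5,c4): row 5 has {b,c,f,g,h}; column 4 has {c,d,f} → e.
Cell (r6,c1): row 6 has {d,e,f,g}; column 1 has {c,g,h} → b.
Cell (r6,c4): row 6 has {b,d,e,f,g}; column 4 has {c,d,e,f} → h.
Cell (r6,c5): row 6 has {b,d,e,f,g,h}; column 5 has {b,d,e,f,g,h} → c.
Cell (r7,c1): row 7 has {c,d,f,g,h}; column 1 has {b,c,g,h} → e.
Cell (r7,c4): row 7 has {c,d,e,f,g,h}; column 4 has {c,d,e,f,h} → b.
Cell (r3,c1): row 3 has {b,c,d,e,h}; column 1 has {b,c,e,g,h} → f.
Cell (r3,c4): row 3 has {b,c,d,e,f,h}; column 4 has {b,c,d,e,f,h} → g.
Cell (r5,c1): row 5 has {b,c,e,f,g,h}; column 1 has {b,c,e,f,g,h} → d.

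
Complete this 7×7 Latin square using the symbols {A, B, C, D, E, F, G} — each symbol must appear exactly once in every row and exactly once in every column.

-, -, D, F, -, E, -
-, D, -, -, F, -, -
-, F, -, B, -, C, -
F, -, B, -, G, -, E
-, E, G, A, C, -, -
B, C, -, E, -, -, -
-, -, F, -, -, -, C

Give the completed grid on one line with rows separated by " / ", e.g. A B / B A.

C G D F B E A / E D C G F A B / G F E B A C D / F A B C G D E / D E G A C B F / B C A E D F G / A B F D E G C

(r4,c2): row 4 has {B,E,F,G}; column 2 has {C,D,E,F}, so it must be A.
(r4,c6): row 4 has {A,B,E,F,G}; column 6 has {C,E}, so it must be D.
(r5,c1): row 5 has {A,C,E,G}; column 1 has {B,F}, so it must be D.
(r6,c3): row 6 has {B,C,E}; column 3 has {B,D,F,G}, so it must be A.
(r6,c5): row 6 has {A,B,C,E}; column 5 has {C,F,G}, so it must be D.
(r3,c3): row 3 has {B,C,F}; column 3 has {A,B,D,F,G}, so it must be E.
(r3,c5): row 3 has {B,C,E,F}; column 5 has {C,D,F,G}, so it must be A.
(r4,c4): row 4 has {A,B,D,E,F,G}; column 4 has {A,B,E,F}, so it must be C.
(r1,c5): row 1 has {D,E,F}; column 5 has {A,C,D,F,G}, so it must be B.
(r2,c3): row 2 has {D,F}; column 3 has {A,B,D,E,F,G}, so it must be C.
(r2,c4): row 2 has {C,D,F}; column 4 has {A,B,C,E,F}, so it must be G.
(r3,c1): row 3 has {A,B,C,E,F}; column 1 has {B,D,F}, so it must be G.
(r3,c7): row 3 has {A,B,C,E,F,G}; column 7 has {C,E}, so it must be D.
(r7,c4): row 7 has {C,F}; column 4 has {A,B,C,E,F,G}, so it must be D.
(r7,c5): row 7 has {C,D,F}; column 5 has {A,B,C,D,F,G}, so it must be E.
(r1,c2): row 1 has {B,D,E,F}; column 2 has {A,C,D,E,F}, so it must be G.
(r1,c7): row 1 has {B,D,E,F,G}; column 7 has {C,D,E}, so it must be A.
(r2,c7): row 2 has {C,D,F,G}; column 7 has {A,C,D,E}, so it must be B.
(r5,c7): row 5 has {A,C,D,E,G}; column 7 has {A,B,C,D,E}, so it must be F.
(r6,c7): row 6 has {A,B,C,D,E}; column 7 has {A,B,C,D,E,F}, so it must be G.
(r7,c1): row 7 has {C,D,E,F}; column 1 has {B,D,F,G}, so it must be A.
(r7,c2): row 7 has {A,C,D,E,F}; column 2 has {A,C,D,E,F,G}, so it must be B.
(r7,c6): row 7 has {A,B,C,D,E,F}; column 6 has {C,D,E}, so it must be G.
(r1,c1): row 1 has {A,B,D,E,F,G}; column 1 has {A,B,D,F,G}, so it must be C.
(r2,c1): row 2 has {B,C,D,F,G}; column 1 has {A,B,C,D,F,G}, so it must be E.
(r2,c6): row 2 has {B,C,D,E,F,G}; column 6 has {C,D,E,G}, so it must be A.
(r5,c6): row 5 has {A,C,D,E,F,G}; column 6 has {A,C,D,E,G}, so it must be B.
(r6,c6): row 6 has {A,B,C,D,E,G}; column 6 has {A,B,C,D,E,G}, so it must be F.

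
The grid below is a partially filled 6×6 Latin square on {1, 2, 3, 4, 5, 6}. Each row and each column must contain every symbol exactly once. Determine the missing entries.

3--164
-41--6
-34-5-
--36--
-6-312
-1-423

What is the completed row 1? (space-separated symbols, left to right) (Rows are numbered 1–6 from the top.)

Cell (r2,c5): row 2 has {1,4,6}; column 5 has {1,2,5,6} → 3.
Cell (r3,c4): row 3 has {3,4,5}; column 4 has {1,3,4,6} → 2.
Cell (r3,c6): row 3 has {2,3,4,5}; column 6 has {2,3,4,6} → 1.
Cell (r4,c5): row 4 has {3,6}; column 5 has {1,2,3,5,6} → 4.
Cell (r4,c6): row 4 has {3,4,6}; column 6 has {1,2,3,4,6} → 5.
Cell (r5,c3): row 5 has {1,2,3,6}; column 3 has {1,3,4} → 5.
Cell (r6,c3): row 6 has {1,2,3,4}; column 3 has {1,3,4,5} → 6.
Cell (r1,c3): row 1 has {1,3,4,6}; column 3 has {1,3,4,5,6} → 2.
Cell (r2,c4): row 2 has {1,3,4,6}; column 4 has {1,2,3,4,6} → 5.
Cell (r3,c1): row 3 has {1,2,3,4,5}; column 1 has {3} → 6.
Cell (r4,c2): row 4 has {3,4,5,6}; column 2 has {1,3,4,6} → 2.
Cell (r5,c1): row 5 has {1,2,3,5,6}; column 1 has {3,6} → 4.
Cell (r6,c1): row 6 has {1,2,3,4,6}; column 1 has {3,4,6} → 5.
Cell (r1,c2): row 1 has {1,2,3,4,6}; column 2 has {1,2,3,4,6} → 5.

3 5 2 1 6 4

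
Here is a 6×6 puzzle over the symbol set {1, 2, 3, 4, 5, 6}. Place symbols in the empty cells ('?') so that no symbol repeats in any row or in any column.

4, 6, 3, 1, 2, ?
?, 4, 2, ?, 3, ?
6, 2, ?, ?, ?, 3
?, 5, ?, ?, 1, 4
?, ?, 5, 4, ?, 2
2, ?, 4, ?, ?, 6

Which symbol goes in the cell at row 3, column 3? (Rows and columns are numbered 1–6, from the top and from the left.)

(r1,c6): row 1 has {1,2,3,4,6}; column 6 has {2,3,4,6}, so it must be 5.
(r2,c6): row 2 has {2,3,4}; column 6 has {2,3,4,5,6}, so it must be 1.
(r3,c3): row 3 has {2,3,6}; column 3 has {2,3,4,5}, so it must be 1.

1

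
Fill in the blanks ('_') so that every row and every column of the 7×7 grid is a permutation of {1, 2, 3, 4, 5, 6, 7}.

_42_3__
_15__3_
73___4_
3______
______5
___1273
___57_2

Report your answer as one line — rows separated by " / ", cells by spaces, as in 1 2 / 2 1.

(r7,c2) = 6
(r7,c6) = 1
(r6,c2) = 5
(r7,c1) = 4
(r7,c3) = 3
(r6,c1) = 6
(r6,c3) = 4
(r2,c1) = 2
(r5,c1) = 1
(r1,c1) = 5
(r1,c6) = 6
(r5,c6) = 2
(r1,c4) = 7
(r1,c7) = 1
(r3,c7) = 6
(r4,c6) = 5
(r5,c2) = 7
(r5,c3) = 6
(r5,c5) = 4
(r2,c5) = 6
(r3,c3) = 1
(r3,c4) = 2
(r3,c5) = 5
(r4,c2) = 2
(r4,c3) = 7
(r4,c5) = 1
(r4,c7) = 4
(r5,c4) = 3
(r2,c4) = 4
(r2,c7) = 7
(r4,c4) = 6

5 4 2 7 3 6 1 / 2 1 5 4 6 3 7 / 7 3 1 2 5 4 6 / 3 2 7 6 1 5 4 / 1 7 6 3 4 2 5 / 6 5 4 1 2 7 3 / 4 6 3 5 7 1 2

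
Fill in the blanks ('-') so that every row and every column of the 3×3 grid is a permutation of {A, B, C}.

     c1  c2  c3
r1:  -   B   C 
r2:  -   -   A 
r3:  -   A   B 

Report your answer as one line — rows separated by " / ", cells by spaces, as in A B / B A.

A B C / B C A / C A B

Cell (r1,c1): row 1 has {B,C}; column 1 is empty so far → A.
Cell (r2,c2): row 2 has {A}; column 2 has {A,B} → C.
Cell (r3,c1): row 3 has {A,B}; column 1 has {A} → C.
Cell (r2,c1): row 2 has {A,C}; column 1 has {A,C} → B.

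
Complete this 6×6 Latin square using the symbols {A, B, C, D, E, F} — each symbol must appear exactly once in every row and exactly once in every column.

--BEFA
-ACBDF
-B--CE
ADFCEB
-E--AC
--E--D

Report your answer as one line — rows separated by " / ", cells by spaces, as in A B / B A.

D C B E F A / E A C B D F / F B A D C E / A D F C E B / B E D F A C / C F E A B D

At row 1, column 2: row 1 has {A,B,E,F}; column 2 has {A,B,D,E}; that leaves C.
At row 2, column 1: row 2 has {A,B,C,D,F}; column 1 has {A}; that leaves E.
At row 5, column 3: row 5 has {A,C,E}; column 3 has {B,C,E,F}; that leaves D.
At row 5, column 4: row 5 has {A,C,D,E}; column 4 has {B,C,E}; that leaves F.
At row 6, column 2: row 6 has {D,E}; column 2 has {A,B,C,D,E}; that leaves F.
At row 6, column 4: row 6 has {D,E,F}; column 4 has {B,C,E,F}; that leaves A.
At row 6, column 5: row 6 has {A,D,E,F}; column 5 has {A,C,D,E,F}; that leaves B.
At row 1, column 1: row 1 has {A,B,C,E,F}; column 1 has {A,E}; that leaves D.
At row 3, column 1: row 3 has {B,C,E}; column 1 has {A,D,E}; that leaves F.
At row 3, column 3: row 3 has {B,C,E,F}; column 3 has {B,C,D,E,F}; that leaves A.
At row 3, column 4: row 3 has {A,B,C,E,F}; column 4 has {A,B,C,E,F}; that leaves D.
At row 5, column 1: row 5 has {A,C,D,E,F}; column 1 has {A,D,E,F}; that leaves B.
At row 6, column 1: row 6 has {A,B,D,E,F}; column 1 has {A,B,D,E,F}; that leaves C.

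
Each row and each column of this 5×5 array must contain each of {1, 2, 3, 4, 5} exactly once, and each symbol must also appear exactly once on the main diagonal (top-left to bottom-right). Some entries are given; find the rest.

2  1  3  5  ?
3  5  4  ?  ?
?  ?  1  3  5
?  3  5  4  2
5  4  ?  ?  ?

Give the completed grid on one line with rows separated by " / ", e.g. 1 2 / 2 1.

(r1,c5) = 4
(r2,c5) = 1
(r3,c1) = 4
(r3,c2) = 2
(r4,c1) = 1
(r5,c3) = 2
(r5,c4) = 1
(r5,c5) = 3
(r2,c4) = 2

2 1 3 5 4 / 3 5 4 2 1 / 4 2 1 3 5 / 1 3 5 4 2 / 5 4 2 1 3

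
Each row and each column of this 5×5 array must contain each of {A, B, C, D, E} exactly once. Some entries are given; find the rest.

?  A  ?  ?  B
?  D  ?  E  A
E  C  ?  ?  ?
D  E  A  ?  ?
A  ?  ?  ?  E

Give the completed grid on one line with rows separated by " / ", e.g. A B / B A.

(r1,c1): row 1 has {A,B}; column 1 has {A,D,E}, so it must be C.
(r1,c4): row 1 has {A,B,C}; column 4 has {E}, so it must be D.
(r2,c1): row 2 has {A,D,E}; column 1 has {A,C,D,E}, so it must be B.
(r2,c3): row 2 has {A,B,D,E}; column 3 has {A}, so it must be C.
(r3,c5): row 3 has {C,E}; column 5 has {A,B,E}, so it must be D.
(r4,c5): row 4 has {A,D,E}; column 5 has {A,B,D,E}, so it must be C.
(r5,c2): row 5 has {A,E}; column 2 has {A,C,D,E}, so it must be B.
(r5,c3): row 5 has {A,B,E}; column 3 has {A,C}, so it must be D.
(r5,c4): row 5 has {A,B,D,E}; column 4 has {D,E}, so it must be C.
(r1,c3): row 1 has {A,B,C,D}; column 3 has {A,C,D}, so it must be E.
(r3,c3): row 3 has {C,D,E}; column 3 has {A,C,D,E}, so it must be B.
(r3,c4): row 3 has {B,C,D,E}; column 4 has {C,D,E}, so it must be A.
(r4,c4): row 4 has {A,C,D,E}; column 4 has {A,C,D,E}, so it must be B.

C A E D B / B D C E A / E C B A D / D E A B C / A B D C E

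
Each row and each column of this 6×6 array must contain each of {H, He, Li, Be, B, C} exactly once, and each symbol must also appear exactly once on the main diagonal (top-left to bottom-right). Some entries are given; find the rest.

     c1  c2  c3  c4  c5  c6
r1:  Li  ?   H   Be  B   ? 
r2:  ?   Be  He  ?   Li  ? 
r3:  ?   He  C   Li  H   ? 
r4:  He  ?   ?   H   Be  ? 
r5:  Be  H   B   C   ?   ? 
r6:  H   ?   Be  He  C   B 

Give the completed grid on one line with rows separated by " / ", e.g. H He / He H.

Li C H Be B He / C Be He B Li H / B He C Li H Be / He B Li H Be C / Be H B C He Li / H Li Be He C B

(r1,c2) = C
(r1,c6) = He
(r2,c4) = B
(r3,c1) = B
(r3,c6) = Be
(r4,c3) = Li
(r4,c6) = C
(r5,c5) = He
(r5,c6) = Li
(r6,c2) = Li
(r2,c1) = C
(r2,c6) = H
(r4,c2) = B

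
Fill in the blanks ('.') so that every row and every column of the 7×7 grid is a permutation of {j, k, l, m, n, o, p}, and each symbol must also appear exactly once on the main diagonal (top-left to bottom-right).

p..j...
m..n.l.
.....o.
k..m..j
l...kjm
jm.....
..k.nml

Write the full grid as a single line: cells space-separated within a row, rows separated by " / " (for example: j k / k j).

p l m j o k n / m o p n j l k / n k j l m o p / k n o m l p j / l p n o k j m / j m l k p n o / o j k p n m l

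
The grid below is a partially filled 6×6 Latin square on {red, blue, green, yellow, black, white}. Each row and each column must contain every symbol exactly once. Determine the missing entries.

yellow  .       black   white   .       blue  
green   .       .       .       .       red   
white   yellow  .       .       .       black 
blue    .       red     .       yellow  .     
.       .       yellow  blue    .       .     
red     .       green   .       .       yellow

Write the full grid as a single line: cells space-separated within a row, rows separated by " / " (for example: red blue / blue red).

yellow green black white red blue / green blue white yellow black red / white yellow blue red green black / blue black red green yellow white / black red yellow blue white green / red white green black blue yellow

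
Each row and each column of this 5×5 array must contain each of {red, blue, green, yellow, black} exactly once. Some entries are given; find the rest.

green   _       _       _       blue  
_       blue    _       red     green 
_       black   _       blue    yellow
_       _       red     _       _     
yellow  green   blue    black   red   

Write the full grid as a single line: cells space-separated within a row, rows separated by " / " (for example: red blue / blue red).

green red black yellow blue / black blue yellow red green / red black green blue yellow / blue yellow red green black / yellow green blue black red

row 1 has {blue,green}; column 4 has {red,blue,black} — only yellow is left for (r1,c4).
row 2 has {red,blue,green}; column 1 has {green,yellow} — only black is left for (r2,c1).
row 2 has {red,blue,green,black}; column 3 has {red,blue} — only yellow is left for (r2,c3).
row 3 has {blue,yellow,black}; column 1 has {green,yellow,black} — only red is left for (r3,c1).
row 3 has {red,blue,yellow,black}; column 3 has {red,blue,yellow} — only green is left for (r3,c3).
row 4 has {red}; column 1 has {red,green,yellow,black} — only blue is left for (r4,c1).
row 4 has {red,blue}; column 2 has {blue,green,black} — only yellow is left for (r4,c2).
row 4 has {red,blue,yellow}; column 4 has {red,blue,yellow,black} — only green is left for (r4,c4).
row 4 has {red,blue,green,yellow}; column 5 has {red,blue,green,yellow} — only black is left for (r4,c5).
row 1 has {blue,green,yellow}; column 2 has {blue,green,yellow,black} — only red is left for (r1,c2).
row 1 has {red,blue,green,yellow}; column 3 has {red,blue,green,yellow} — only black is left for (r1,c3).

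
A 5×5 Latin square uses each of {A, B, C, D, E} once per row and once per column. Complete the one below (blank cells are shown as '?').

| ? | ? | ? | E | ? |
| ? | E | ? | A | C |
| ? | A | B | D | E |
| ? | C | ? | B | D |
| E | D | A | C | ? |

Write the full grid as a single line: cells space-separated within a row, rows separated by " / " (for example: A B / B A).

At row 1, column 2: row 1 has {E}; column 2 has {A,C,D,E}; that leaves B.
At row 1, column 5: row 1 has {B,E}; column 5 has {C,D,E}; that leaves A.
At row 2, column 3: row 2 has {A,C,E}; column 3 has {A,B}; that leaves D.
At row 3, column 1: row 3 has {A,B,D,E}; column 1 has {E}; that leaves C.
At row 4, column 1: row 4 has {B,C,D}; column 1 has {C,E}; that leaves A.
At row 4, column 3: row 4 has {A,B,C,D}; column 3 has {A,B,D}; that leaves E.
At row 5, column 5: row 5 has {A,C,D,E}; column 5 has {A,C,D,E}; that leaves B.
At row 1, column 1: row 1 has {A,B,E}; column 1 has {A,C,E}; that leaves D.
At row 1, column 3: row 1 has {A,B,D,E}; column 3 has {A,B,D,E}; that leaves C.
At row 2, column 1: row 2 has {A,C,D,E}; column 1 has {A,C,D,E}; that leaves B.

D B C E A / B E D A C / C A B D E / A C E B D / E D A C B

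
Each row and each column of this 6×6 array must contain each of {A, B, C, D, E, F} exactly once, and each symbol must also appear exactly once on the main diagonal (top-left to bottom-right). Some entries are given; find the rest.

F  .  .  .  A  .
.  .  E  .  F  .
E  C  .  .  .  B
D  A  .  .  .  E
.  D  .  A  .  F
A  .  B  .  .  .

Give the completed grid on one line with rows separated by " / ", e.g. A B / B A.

F E D B A C / C B E D F A / E C A F D B / D A F C B E / B D C A E F / A F B E C D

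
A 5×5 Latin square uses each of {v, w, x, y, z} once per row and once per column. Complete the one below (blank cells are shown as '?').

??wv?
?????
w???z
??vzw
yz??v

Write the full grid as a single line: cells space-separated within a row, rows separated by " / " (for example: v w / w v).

At row 4, column 1: row 4 has {v,w,z}; column 1 has {w,y}; that leaves x.
At row 4, column 2: row 4 has {v,w,x,z}; column 2 has {z}; that leaves y.
At row 5, column 3: row 5 has {v,y,z}; column 3 has {v,w}; that leaves x.
At row 5, column 4: row 5 has {v,x,y,z}; column 4 has {v,z}; that leaves w.
At row 1, column 1: row 1 has {v,w}; column 1 has {w,x,y}; that leaves z.
At row 1, column 2: row 1 has {v,w,z}; column 2 has {y,z}; that leaves x.
At row 1, column 5: row 1 has {v,w,x,z}; column 5 has {v,w,z}; that leaves y.
At row 2, column 1: row 2 is empty so far; column 1 has {w,x,y,z}; that leaves v.
At row 2, column 2: row 2 has {v}; column 2 has {x,y,z}; that leaves w.
At row 2, column 5: row 2 has {v,w}; column 5 has {v,w,y,z}; that leaves x.
At row 3, column 2: row 3 has {w,z}; column 2 has {w,x,y,z}; that leaves v.
At row 3, column 3: row 3 has {v,w,z}; column 3 has {v,w,x}; that leaves y.
At row 3, column 4: row 3 has {v,w,y,z}; column 4 has {v,w,z}; that leaves x.
At row 2, column 3: row 2 has {v,w,x}; column 3 has {v,w,x,y}; that leaves z.
At row 2, column 4: row 2 has {v,w,x,z}; column 4 has {v,w,x,z}; that leaves y.

z x w v y / v w z y x / w v y x z / x y v z w / y z x w v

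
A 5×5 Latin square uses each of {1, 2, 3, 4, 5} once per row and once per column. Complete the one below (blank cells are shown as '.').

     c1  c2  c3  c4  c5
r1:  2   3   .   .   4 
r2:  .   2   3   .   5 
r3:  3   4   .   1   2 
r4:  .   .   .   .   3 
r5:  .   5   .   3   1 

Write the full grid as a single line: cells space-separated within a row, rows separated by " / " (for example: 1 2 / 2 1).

2 3 1 5 4 / 1 2 3 4 5 / 3 4 5 1 2 / 5 1 4 2 3 / 4 5 2 3 1

(r1,c4): row 1 has {2,3,4}; column 4 has {1,3}, so it must be 5.
(r2,c4): row 2 has {2,3,5}; column 4 has {1,3,5}, so it must be 4.
(r3,c3): row 3 has {1,2,3,4}; column 3 has {3}, so it must be 5.
(r4,c2): row 4 has {3}; column 2 has {2,3,4,5}, so it must be 1.
(r4,c4): row 4 has {1,3}; column 4 has {1,3,4,5}, so it must be 2.
(r5,c1): row 5 has {1,3,5}; column 1 has {2,3}, so it must be 4.
(r5,c3): row 5 has {1,3,4,5}; column 3 has {3,5}, so it must be 2.
(r1,c3): row 1 has {2,3,4,5}; column 3 has {2,3,5}, so it must be 1.
(r2,c1): row 2 has {2,3,4,5}; column 1 has {2,3,4}, so it must be 1.
(r4,c1): row 4 has {1,2,3}; column 1 has {1,2,3,4}, so it must be 5.
(r4,c3): row 4 has {1,2,3,5}; column 3 has {1,2,3,5}, so it must be 4.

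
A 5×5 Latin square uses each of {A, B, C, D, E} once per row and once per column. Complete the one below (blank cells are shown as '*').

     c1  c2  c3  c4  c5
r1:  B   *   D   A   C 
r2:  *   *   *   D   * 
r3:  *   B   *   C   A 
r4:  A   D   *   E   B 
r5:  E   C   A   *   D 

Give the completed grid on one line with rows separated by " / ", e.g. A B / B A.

B E D A C / C A B D E / D B E C A / A D C E B / E C A B D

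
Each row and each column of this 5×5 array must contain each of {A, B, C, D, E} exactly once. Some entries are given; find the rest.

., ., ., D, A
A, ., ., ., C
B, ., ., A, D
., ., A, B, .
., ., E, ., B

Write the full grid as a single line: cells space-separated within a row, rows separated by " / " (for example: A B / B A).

E C B D A / A B D E C / B E C A D / C D A B E / D A E C B

At row 2, column 4: row 2 has {A,C}; column 4 has {A,B,D}; that leaves E.
At row 3, column 3: row 3 has {A,B,D}; column 3 has {A,E}; that leaves C.
At row 4, column 5: row 4 has {A,B}; column 5 has {A,B,C,D}; that leaves E.
At row 5, column 4: row 5 has {B,E}; column 4 has {A,B,D,E}; that leaves C.
At row 1, column 3: row 1 has {A,D}; column 3 has {A,C,E}; that leaves B.
At row 2, column 3: row 2 has {A,C,E}; column 3 has {A,B,C,E}; that leaves D.
At row 3, column 2: row 3 has {A,B,C,D}; column 2 is empty so far; that leaves E.
At row 5, column 1: row 5 has {B,C,E}; column 1 has {A,B}; that leaves D.
At row 5, column 2: row 5 has {B,C,D,E}; column 2 has {E}; that leaves A.
At row 1, column 2: row 1 has {A,B,D}; column 2 has {A,E}; that leaves C.
At row 2, column 2: row 2 has {A,C,D,E}; column 2 has {A,C,E}; that leaves B.
At row 4, column 1: row 4 has {A,B,E}; column 1 has {A,B,D}; that leaves C.
At row 4, column 2: row 4 has {A,B,C,E}; column 2 has {A,B,C,E}; that leaves D.
At row 1, column 1: row 1 has {A,B,C,D}; column 1 has {A,B,C,D}; that leaves E.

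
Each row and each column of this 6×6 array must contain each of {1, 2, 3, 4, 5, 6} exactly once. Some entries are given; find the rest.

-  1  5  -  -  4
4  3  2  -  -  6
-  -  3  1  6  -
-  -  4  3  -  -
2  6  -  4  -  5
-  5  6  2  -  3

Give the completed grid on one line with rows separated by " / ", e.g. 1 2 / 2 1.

3 1 5 6 2 4 / 4 3 2 5 1 6 / 5 4 3 1 6 2 / 6 2 4 3 5 1 / 2 6 1 4 3 5 / 1 5 6 2 4 3

(r1,c4): row 1 has {1,4,5}; column 4 has {1,2,3,4}, so it must be 6.
(r2,c4): row 2 has {2,3,4,6}; column 4 has {1,2,3,4,6}, so it must be 5.
(r2,c5): row 2 has {2,3,4,5,6}; column 5 has {6}, so it must be 1.
(r3,c1): row 3 has {1,3,6}; column 1 has {2,4}, so it must be 5.
(r3,c6): row 3 has {1,3,5,6}; column 6 has {3,4,5,6}, so it must be 2.
(r4,c2): row 4 has {3,4}; column 2 has {1,3,5,6}, so it must be 2.
(r4,c5): row 4 has {2,3,4}; column 5 has {1,6}, so it must be 5.
(r4,c6): row 4 has {2,3,4,5}; column 6 has {2,3,4,5,6}, so it must be 1.
(r5,c3): row 5 has {2,4,5,6}; column 3 has {2,3,4,5,6}, so it must be 1.
(r5,c5): row 5 has {1,2,4,5,6}; column 5 has {1,5,6}, so it must be 3.
(r6,c1): row 6 has {2,3,5,6}; column 1 has {2,4,5}, so it must be 1.
(r6,c5): row 6 has {1,2,3,5,6}; column 5 has {1,3,5,6}, so it must be 4.
(r1,c1): row 1 has {1,4,5,6}; column 1 has {1,2,4,5}, so it must be 3.
(r1,c5): row 1 has {1,3,4,5,6}; column 5 has {1,3,4,5,6}, so it must be 2.
(r3,c2): row 3 has {1,2,3,5,6}; column 2 has {1,2,3,5,6}, so it must be 4.
(r4,c1): row 4 has {1,2,3,4,5}; column 1 has {1,2,3,4,5}, so it must be 6.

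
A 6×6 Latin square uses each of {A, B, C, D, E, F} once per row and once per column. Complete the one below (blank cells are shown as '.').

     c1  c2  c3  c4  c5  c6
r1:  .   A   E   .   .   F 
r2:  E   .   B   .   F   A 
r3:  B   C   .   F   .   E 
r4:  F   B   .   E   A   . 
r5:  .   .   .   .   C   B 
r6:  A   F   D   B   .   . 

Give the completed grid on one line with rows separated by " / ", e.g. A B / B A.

C A E D B F / E D B C F A / B C A F D E / F B C E A D / D E F A C B / A F D B E C

(r2,c2): row 2 has {A,B,E,F}; column 2 has {A,B,C,F}, so it must be D.
(r2,c4): row 2 has {A,B,D,E,F}; column 4 has {B,E,F}, so it must be C.
(r3,c3): row 3 has {B,C,E,F}; column 3 has {B,D,E}, so it must be A.
(r3,c5): row 3 has {A,B,C,E,F}; column 5 has {A,C,F}, so it must be D.
(r4,c3): row 4 has {A,B,E,F}; column 3 has {A,B,D,E}, so it must be C.
(r4,c6): row 4 has {A,B,C,E,F}; column 6 has {A,B,E,F}, so it must be D.
(r5,c1): row 5 has {B,C}; column 1 has {A,B,E,F}, so it must be D.
(r5,c2): row 5 has {B,C,D}; column 2 has {A,B,C,D,F}, so it must be E.
(r5,c3): row 5 has {B,C,D,E}; column 3 has {A,B,C,D,E}, so it must be F.
(r5,c4): row 5 has {B,C,D,E,F}; column 4 has {B,C,E,F}, so it must be A.
(r6,c5): row 6 has {A,B,D,F}; column 5 has {A,C,D,F}, so it must be E.
(r6,c6): row 6 has {A,B,D,E,F}; column 6 has {A,B,D,E,F}, so it must be C.
(r1,c1): row 1 has {A,E,F}; column 1 has {A,B,D,E,F}, so it must be C.
(r1,c4): row 1 has {A,C,E,F}; column 4 has {A,B,C,E,F}, so it must be D.
(r1,c5): row 1 has {A,C,D,E,F}; column 5 has {A,C,D,E,F}, so it must be B.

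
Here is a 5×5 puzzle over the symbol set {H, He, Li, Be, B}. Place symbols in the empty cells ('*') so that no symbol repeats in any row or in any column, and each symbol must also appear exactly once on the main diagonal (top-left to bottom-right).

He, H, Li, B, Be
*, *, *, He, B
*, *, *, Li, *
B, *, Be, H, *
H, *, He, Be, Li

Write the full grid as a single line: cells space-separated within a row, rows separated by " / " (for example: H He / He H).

He H Li B Be / Li Be H He B / Be He B Li H / B Li Be H He / H B He Be Li

At row 2, column 2: row 2 has {He,B}; column 2 has {H}; the diagonal has {H,He,Li}; that leaves Be.
At row 2, column 3: row 2 has {He,Be,B}; column 3 has {He,Li,Be}; that leaves H.
At row 3, column 1: row 3 has {Li}; column 1 has {H,He,B}; that leaves Be.
At row 3, column 3: row 3 has {Li,Be}; column 3 has {H,He,Li,Be}; the diagonal has {H,He,Li,Be}; that leaves B.
At row 4, column 5: row 4 has {H,Be,B}; column 5 has {Li,Be,B}; that leaves He.
At row 5, column 2: row 5 has {H,He,Li,Be}; column 2 has {H,Be}; that leaves B.
At row 2, column 1: row 2 has {H,He,Be,B}; column 1 has {H,He,Be,B}; that leaves Li.
At row 3, column 2: row 3 has {Li,Be,B}; column 2 has {H,Be,B}; that leaves He.
At row 3, column 5: row 3 has {He,Li,Be,B}; column 5 has {He,Li,Be,B}; that leaves H.
At row 4, column 2: row 4 has {H,He,Be,B}; column 2 has {H,He,Be,B}; that leaves Li.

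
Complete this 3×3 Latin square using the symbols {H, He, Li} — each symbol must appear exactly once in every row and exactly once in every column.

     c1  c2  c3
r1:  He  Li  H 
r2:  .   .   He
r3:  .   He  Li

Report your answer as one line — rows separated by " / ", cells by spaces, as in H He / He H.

He Li H / Li H He / H He Li

(r2,c2) = H
(r3,c1) = H
(r2,c1) = Li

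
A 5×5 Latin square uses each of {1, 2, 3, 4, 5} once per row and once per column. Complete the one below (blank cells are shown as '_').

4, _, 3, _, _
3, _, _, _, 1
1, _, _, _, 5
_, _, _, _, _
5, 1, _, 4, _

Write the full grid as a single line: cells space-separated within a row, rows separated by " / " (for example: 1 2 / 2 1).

4 5 3 1 2 / 3 4 5 2 1 / 1 2 4 3 5 / 2 3 1 5 4 / 5 1 2 4 3

(r1,c5) = 2
(r4,c1) = 2
(r5,c3) = 2
(r5,c5) = 3
(r1,c2) = 5
(r1,c4) = 1
(r3,c3) = 4
(r4,c5) = 4
(r2,c3) = 5
(r2,c4) = 2
(r3,c4) = 3
(r4,c2) = 3
(r4,c3) = 1
(r4,c4) = 5
(r2,c2) = 4
(r3,c2) = 2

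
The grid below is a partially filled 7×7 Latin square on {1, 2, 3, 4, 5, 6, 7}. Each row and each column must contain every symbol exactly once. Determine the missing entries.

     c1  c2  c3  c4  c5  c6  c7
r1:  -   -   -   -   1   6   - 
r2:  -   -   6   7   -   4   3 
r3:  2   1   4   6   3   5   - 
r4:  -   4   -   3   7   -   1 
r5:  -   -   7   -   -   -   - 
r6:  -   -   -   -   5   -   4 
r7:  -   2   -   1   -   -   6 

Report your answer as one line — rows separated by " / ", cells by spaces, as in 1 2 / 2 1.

3 7 2 4 1 6 5 / 1 5 6 7 2 4 3 / 2 1 4 6 3 5 7 / 6 4 5 3 7 2 1 / 4 3 7 5 6 1 2 / 7 6 1 2 5 3 4 / 5 2 3 1 4 7 6

(r2,c2) = 5
(r2,c5) = 2
(r3,c7) = 7
(r4,c6) = 2
(r6,c4) = 2
(r7,c5) = 4
(r2,c1) = 1
(r4,c3) = 5
(r5,c5) = 6
(r7,c3) = 3
(r7,c6) = 7
(r1,c3) = 2
(r1,c7) = 5
(r4,c1) = 6
(r5,c2) = 3
(r5,c6) = 1
(r5,c7) = 2
(r6,c3) = 1
(r6,c6) = 3
(r7,c1) = 5
(r1,c2) = 7
(r1,c4) = 4
(r5,c1) = 4
(r5,c4) = 5
(r6,c1) = 7
(r6,c2) = 6
(r1,c1) = 3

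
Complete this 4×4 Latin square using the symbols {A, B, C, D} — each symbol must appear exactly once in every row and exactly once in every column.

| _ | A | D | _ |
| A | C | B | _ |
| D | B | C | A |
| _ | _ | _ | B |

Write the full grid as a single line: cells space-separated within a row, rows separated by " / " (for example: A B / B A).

(r1,c4) = C
(r2,c4) = D
(r4,c1) = C
(r4,c2) = D
(r4,c3) = A
(r1,c1) = B

B A D C / A C B D / D B C A / C D A B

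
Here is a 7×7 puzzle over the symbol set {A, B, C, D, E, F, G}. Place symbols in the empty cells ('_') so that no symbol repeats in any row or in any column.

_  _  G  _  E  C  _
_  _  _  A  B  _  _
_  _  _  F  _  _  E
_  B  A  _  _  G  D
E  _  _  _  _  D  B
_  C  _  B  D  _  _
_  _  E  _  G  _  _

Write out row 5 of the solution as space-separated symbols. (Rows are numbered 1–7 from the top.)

E F C G A D B

row 1 has {C,E,G}; column 4 has {A,B,F} — only D is left for (r1,c4).
row 6 has {B,C,D}; column 3 has {A,E,G} — only F is left for (r6,c3).
row 7 has {E,G}; column 4 has {A,B,D,F} — only C is left for (r7,c4).
row 4 has {A,B,D,G}; column 4 has {A,B,C,D,F} — only E is left for (r4,c4).
row 5 has {B,D,E}; column 3 has {A,E,F,G} — only C is left for (r5,c3).
row 5 has {B,C,D,E}; column 4 has {A,B,C,D,E,F} — only G is left for (r5,c4).
row 2 has {A,B}; column 3 has {A,C,E,F,G} — only D is left for (r2,c3).
row 3 has {E,F}; column 3 has {A,C,D,E,F,G} — only B is left for (r3,c3).
row 3 has {B,E,F}; column 6 has {C,D,G} — only A is left for (r3,c6).
row 6 has {B,C,D,F}; column 6 has {A,C,D,G} — only E is left for (r6,c6).
row 2 has {A,B,D}; column 6 has {A,C,D,E,G} — only F is left for (r2,c6).
row 3 has {A,B,E,F}; column 5 has {B,D,E,G} — only C is left for (r3,c5).
row 4 has {A,B,D,E,G}; column 5 has {B,C,D,E,G} — only F is left for (r4,c5).
row 5 has {B,C,D,E,G}; column 5 has {B,C,D,E,F,G} — only A is left for (r5,c5).
row 7 has {C,E,G}; column 6 has {A,C,D,E,F,G} — only B is left for (r7,c6).
row 4 has {A,B,D,E,F,G}; column 1 has {E} — only C is left for (r4,c1).
row 5 has {A,B,C,D,E,G}; column 2 has {B,C} — only F is left for (r5,c2).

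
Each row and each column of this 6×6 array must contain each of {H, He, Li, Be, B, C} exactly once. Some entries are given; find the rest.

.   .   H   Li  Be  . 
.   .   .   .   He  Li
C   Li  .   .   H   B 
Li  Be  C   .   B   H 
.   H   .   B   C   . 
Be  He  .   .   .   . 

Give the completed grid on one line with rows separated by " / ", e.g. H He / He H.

(r4,c4) = He
(r5,c1) = He
(r5,c6) = Be
(r6,c5) = Li
(r6,c6) = C
(r1,c1) = B
(r1,c2) = C
(r1,c6) = He
(r2,c1) = H
(r2,c2) = B
(r2,c3) = Be
(r2,c4) = C
(r3,c3) = He
(r3,c4) = Be
(r5,c3) = Li
(r6,c3) = B
(r6,c4) = H

B C H Li Be He / H B Be C He Li / C Li He Be H B / Li Be C He B H / He H Li B C Be / Be He B H Li C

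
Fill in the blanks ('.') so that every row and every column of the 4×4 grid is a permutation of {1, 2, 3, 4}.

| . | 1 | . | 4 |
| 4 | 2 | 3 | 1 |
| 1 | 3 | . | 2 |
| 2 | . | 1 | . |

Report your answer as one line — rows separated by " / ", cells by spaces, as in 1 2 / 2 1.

(r1,c1) = 3
(r1,c3) = 2
(r3,c3) = 4
(r4,c2) = 4
(r4,c4) = 3

3 1 2 4 / 4 2 3 1 / 1 3 4 2 / 2 4 1 3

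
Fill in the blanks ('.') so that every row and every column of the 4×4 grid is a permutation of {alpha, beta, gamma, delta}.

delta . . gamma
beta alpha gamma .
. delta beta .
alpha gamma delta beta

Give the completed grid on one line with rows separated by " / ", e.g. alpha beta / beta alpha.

(r1,c2) = beta
(r1,c3) = alpha
(r2,c4) = delta
(r3,c1) = gamma
(r3,c4) = alpha

delta beta alpha gamma / beta alpha gamma delta / gamma delta beta alpha / alpha gamma delta beta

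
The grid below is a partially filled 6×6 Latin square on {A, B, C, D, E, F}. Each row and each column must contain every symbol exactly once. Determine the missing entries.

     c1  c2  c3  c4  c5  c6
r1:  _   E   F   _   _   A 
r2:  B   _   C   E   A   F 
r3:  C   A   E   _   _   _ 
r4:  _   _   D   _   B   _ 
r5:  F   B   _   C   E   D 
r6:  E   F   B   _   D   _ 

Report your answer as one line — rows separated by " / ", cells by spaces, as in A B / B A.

D E F B C A / B D C E A F / C A E D F B / A C D F B E / F B A C E D / E F B A D C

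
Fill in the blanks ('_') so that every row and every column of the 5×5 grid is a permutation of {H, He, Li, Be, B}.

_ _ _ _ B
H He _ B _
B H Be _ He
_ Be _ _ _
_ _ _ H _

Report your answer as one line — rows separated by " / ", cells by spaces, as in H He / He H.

He Li H Be B / H He Li B Be / B H Be Li He / Li Be B He H / Be B He H Li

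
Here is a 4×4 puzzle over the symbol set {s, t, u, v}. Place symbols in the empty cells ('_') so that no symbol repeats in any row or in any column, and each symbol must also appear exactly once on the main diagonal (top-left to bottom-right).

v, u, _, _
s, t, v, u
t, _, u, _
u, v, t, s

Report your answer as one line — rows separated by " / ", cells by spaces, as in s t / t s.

Cell (r1,c3): row 1 has {u,v}; column 3 has {t,u,v} → s.
Cell (r1,c4): row 1 has {s,u,v}; column 4 has {s,u} → t.
Cell (r3,c2): row 3 has {t,u}; column 2 has {t,u,v} → s.
Cell (r3,c4): row 3 has {s,t,u}; column 4 has {s,t,u} → v.

v u s t / s t v u / t s u v / u v t s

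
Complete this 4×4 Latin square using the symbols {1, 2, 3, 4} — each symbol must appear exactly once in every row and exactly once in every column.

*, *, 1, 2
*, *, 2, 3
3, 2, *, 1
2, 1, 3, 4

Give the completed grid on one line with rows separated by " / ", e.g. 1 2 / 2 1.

4 3 1 2 / 1 4 2 3 / 3 2 4 1 / 2 1 3 4

(r1,c1) = 4
(r1,c2) = 3
(r2,c1) = 1
(r2,c2) = 4
(r3,c3) = 4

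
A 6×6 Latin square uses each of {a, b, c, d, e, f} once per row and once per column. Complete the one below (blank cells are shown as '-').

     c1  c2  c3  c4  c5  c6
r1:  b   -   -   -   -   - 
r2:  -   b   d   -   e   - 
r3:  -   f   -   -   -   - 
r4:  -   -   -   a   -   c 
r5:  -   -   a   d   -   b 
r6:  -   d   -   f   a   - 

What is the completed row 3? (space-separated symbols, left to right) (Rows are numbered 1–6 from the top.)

a f e b c d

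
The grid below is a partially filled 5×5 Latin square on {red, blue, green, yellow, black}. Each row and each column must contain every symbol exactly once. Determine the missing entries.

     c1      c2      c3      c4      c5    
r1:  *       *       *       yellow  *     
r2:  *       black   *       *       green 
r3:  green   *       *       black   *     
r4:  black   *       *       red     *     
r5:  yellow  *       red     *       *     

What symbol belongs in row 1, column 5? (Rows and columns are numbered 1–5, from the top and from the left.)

At row 2, column 4: row 2 has {green,black}; column 4 has {red,yellow,black}; that leaves blue.
At row 5, column 4: row 5 has {red,yellow}; column 4 has {red,blue,yellow,black}; that leaves green.
At row 2, column 1: row 2 has {blue,green,black}; column 1 has {green,yellow,black}; that leaves red.
At row 2, column 3: row 2 has {red,blue,green,black}; column 3 has {red}; that leaves yellow.
At row 3, column 3: row 3 has {green,black}; column 3 has {red,yellow}; that leaves blue.
At row 4, column 3: row 4 has {red,black}; column 3 has {red,blue,yellow}; that leaves green.
At row 5, column 2: row 5 has {red,green,yellow}; column 2 has {black}; that leaves blue.
At row 5, column 5: row 5 has {red,blue,green,yellow}; column 5 has {green}; that leaves black.
At row 1, column 1: row 1 has {yellow}; column 1 has {red,green,yellow,black}; that leaves blue.
At row 1, column 3: row 1 has {blue,yellow}; column 3 has {red,blue,green,yellow}; that leaves black.
At row 1, column 5: row 1 has {blue,yellow,black}; column 5 has {green,black}; that leaves red.

red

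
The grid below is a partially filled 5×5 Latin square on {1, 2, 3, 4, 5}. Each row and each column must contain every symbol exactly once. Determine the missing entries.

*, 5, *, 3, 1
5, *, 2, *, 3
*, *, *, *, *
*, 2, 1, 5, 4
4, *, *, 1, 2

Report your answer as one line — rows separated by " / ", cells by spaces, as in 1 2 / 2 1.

2 5 4 3 1 / 5 1 2 4 3 / 1 4 3 2 5 / 3 2 1 5 4 / 4 3 5 1 2

row 1 has {1,3,5}; column 1 has {4,5} — only 2 is left for (r1,c1).
row 1 has {1,2,3,5}; column 3 has {1,2} — only 4 is left for (r1,c3).
row 2 has {2,3,5}; column 4 has {1,3,5} — only 4 is left for (r2,c4).
row 3 is empty so far; column 4 has {1,3,4,5} — only 2 is left for (r3,c4).
row 3 has {2}; column 5 has {1,2,3,4} — only 5 is left for (r3,c5).
row 4 has {1,2,4,5}; column 1 has {2,4,5} — only 3 is left for (r4,c1).
row 5 has {1,2,4}; column 2 has {2,5} — only 3 is left for (r5,c2).
row 5 has {1,2,3,4}; column 3 has {1,2,4} — only 5 is left for (r5,c3).
row 2 has {2,3,4,5}; column 2 has {2,3,5} — only 1 is left for (r2,c2).
row 3 has {2,5}; column 1 has {2,3,4,5} — only 1 is left for (r3,c1).
row 3 has {1,2,5}; column 2 has {1,2,3,5} — only 4 is left for (r3,c2).
row 3 has {1,2,4,5}; column 3 has {1,2,4,5} — only 3 is left for (r3,c3).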